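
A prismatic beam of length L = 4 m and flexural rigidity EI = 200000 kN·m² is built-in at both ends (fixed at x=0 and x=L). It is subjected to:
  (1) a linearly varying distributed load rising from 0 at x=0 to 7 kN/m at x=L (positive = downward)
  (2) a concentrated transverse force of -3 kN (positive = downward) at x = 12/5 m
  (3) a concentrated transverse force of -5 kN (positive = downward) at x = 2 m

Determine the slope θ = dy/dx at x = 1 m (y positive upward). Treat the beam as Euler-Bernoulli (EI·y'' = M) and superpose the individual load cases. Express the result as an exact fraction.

Load 1 — triangular load w₀=7 kN/m (0→w₀ over full span):
  θ_1 = -w₀(2x(L-x)(L-2x)(x+2L)+x²(L-x)²)/(120LEI) = -7·(2·1·(4-1)·(4-2·1)·(1+2·4)+1²·(4-1)²)/(120·4·200000) = -273/32000000 rad
Load 2 — point force P=-3 kN at a=12/5 m (b=L-a=8/5):
  θ_2 = -Pb²x(2aL-(3a+b)x)/(2L³EI)  [x≤a] = -(-3)·(8/5)²·1·(2·(12/5)·4-(3·(12/5)+(8/5))·1)/(2·4³·200000) = 39/12500000 rad
Load 3 — point force P=-5 kN at a=2 m (b=L-a=2):
  θ_3 = -Pb²x(2aL-(3a+b)x)/(2L³EI)  [x≤a] = -(-5)·2²·1·(2·2·4-(3·2+2)·1)/(2·4³·200000) = 1/160000 rad
Superposition: θ = Σ θ_i = 671/800000000 rad ≈ 0.000001 rad

θ(1) = 671/800000000 rad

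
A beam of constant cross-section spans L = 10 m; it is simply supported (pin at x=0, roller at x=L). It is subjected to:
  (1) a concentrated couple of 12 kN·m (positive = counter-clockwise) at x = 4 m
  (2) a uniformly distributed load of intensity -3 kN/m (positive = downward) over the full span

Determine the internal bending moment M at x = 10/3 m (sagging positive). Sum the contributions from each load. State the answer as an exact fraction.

Load 1 — applied couple M₀=12 kN·m at a=4 m (b=L-a=6):
  M_1 = M₀x/L  [x≤a] = 12·(10/3)/10 = 4 kN·m
Load 2 — uniform load w=-3 kN/m over full span:
  M_2 = wx(L-x)/2 = (-3)·(10/3)·(10-(10/3))/2 = -100/3 kN·m
Superposition: M = Σ M_i = -88/3 kN·m ≈ -29.333333 kN·m

M(10/3) = -88/3 kN·m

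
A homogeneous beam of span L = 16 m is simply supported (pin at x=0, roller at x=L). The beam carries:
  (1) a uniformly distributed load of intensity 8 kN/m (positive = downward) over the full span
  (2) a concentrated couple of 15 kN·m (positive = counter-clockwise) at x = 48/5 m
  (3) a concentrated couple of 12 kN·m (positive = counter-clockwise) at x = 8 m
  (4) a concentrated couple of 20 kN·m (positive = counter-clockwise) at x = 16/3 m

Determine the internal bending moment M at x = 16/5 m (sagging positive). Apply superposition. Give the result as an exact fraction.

Load 1 — uniform load w=8 kN/m over full span:
  M_1 = wx(L-x)/2 = 8·(16/5)·(16-(16/5))/2 = 4096/25 kN·m
Load 2 — applied couple M₀=15 kN·m at a=48/5 m (b=L-a=32/5):
  M_2 = M₀x/L  [x≤a] = 15·(16/5)/16 = 3 kN·m
Load 3 — applied couple M₀=12 kN·m at a=8 m (b=L-a=8):
  M_3 = M₀x/L  [x≤a] = 12·(16/5)/16 = 12/5 kN·m
Load 4 — applied couple M₀=20 kN·m at a=16/3 m (b=L-a=32/3):
  M_4 = M₀x/L  [x≤a] = 20·(16/5)/16 = 4 kN·m
Superposition: M = Σ M_i = 4331/25 kN·m ≈ 173.240000 kN·m

M(16/5) = 4331/25 kN·m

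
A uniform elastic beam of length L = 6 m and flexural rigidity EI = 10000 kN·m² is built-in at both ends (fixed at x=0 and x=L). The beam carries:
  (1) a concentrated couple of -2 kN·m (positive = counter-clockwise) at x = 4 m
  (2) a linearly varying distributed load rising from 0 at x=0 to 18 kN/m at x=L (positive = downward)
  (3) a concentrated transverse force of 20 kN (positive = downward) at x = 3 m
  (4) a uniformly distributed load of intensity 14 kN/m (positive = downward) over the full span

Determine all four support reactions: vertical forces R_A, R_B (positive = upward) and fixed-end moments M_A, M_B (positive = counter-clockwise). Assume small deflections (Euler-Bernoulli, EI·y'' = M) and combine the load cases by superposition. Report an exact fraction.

R_A = 3049/45 kN, M_A = 1169/15 kN·m, R_B = 4061/45 kN, M_B = -447/5 kN·m

Load 1 — applied couple M₀=-2 kN·m at a=4 m (b=L-a=2):
  R_A = 6M₀ab/L³ = 6·(-2)·4·2/6³ = -4/9 kN
  M_A = M₀b(2a-b)/L² = (-2)·2·(2·4-2)/6² = -2/3 kN·m
  R_B = -6M₀ab/L³ = -6·(-2)·4·2/6³ = 4/9 kN
  M_B = M₀a(2b-a)/L² = (-2)·4·(2·2-4)/6² = 0 kN·m
Load 2 — triangular load w₀=18 kN/m (0→w₀ over full span):
  R_A = 3w₀L/20 = 3·18·6/20 = 81/5 kN
  M_A = w₀L²/30 = 18·6²/30 = 108/5 kN·m
  R_B = 7w₀L/20 = 7·18·6/20 = 189/5 kN
  M_B = -w₀L²/20 = -18·6²/20 = -162/5 kN·m
Load 3 — point force P=20 kN at a=3 m (b=L-a=3):
  R_A = Pb²(3a+b)/L³ = 20·3²·(3·3+3)/6³ = 10 kN
  M_A = Pab²/L² = 20·3·3²/6² = 15 kN·m
  R_B = Pa²(a+3b)/L³ = 20·3²·(3+3·3)/6³ = 10 kN
  M_B = -Pa²b/L² = -20·3²·3/6² = -15 kN·m
Load 4 — uniform load w=14 kN/m over full span:
  R_A = wL/2 = 14·6/2 = 42 kN
  M_A = wL²/12 = 14·6²/12 = 42 kN·m
  R_B = wL/2 = 14·6/2 = 42 kN
  M_B = -wL²/12 = -14·6²/12 = -42 kN·m
Superposition: R_A = 3049/45 kN, M_A = 1169/15 kN·m, R_B = 4061/45 kN, M_B = -447/5 kN·m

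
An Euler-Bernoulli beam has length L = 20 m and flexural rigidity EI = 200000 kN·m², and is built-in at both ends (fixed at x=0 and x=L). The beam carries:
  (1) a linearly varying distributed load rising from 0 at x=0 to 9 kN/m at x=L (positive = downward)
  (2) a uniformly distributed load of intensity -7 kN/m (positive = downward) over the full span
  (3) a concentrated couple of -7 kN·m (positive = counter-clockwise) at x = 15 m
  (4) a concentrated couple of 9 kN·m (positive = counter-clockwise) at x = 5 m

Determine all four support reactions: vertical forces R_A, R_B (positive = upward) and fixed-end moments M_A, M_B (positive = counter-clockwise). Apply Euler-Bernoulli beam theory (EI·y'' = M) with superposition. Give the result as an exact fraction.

Load 1 — triangular load w₀=9 kN/m (0→w₀ over full span):
  R_A = 3w₀L/20 = 3·9·20/20 = 27 kN
  M_A = w₀L²/30 = 9·20²/30 = 120 kN·m
  R_B = 7w₀L/20 = 7·9·20/20 = 63 kN
  M_B = -w₀L²/20 = -9·20²/20 = -180 kN·m
Load 2 — uniform load w=-7 kN/m over full span:
  R_A = wL/2 = (-7)·20/2 = -70 kN
  M_A = wL²/12 = (-7)·20²/12 = -700/3 kN·m
  R_B = wL/2 = (-7)·20/2 = -70 kN
  M_B = -wL²/12 = -(-7)·20²/12 = 700/3 kN·m
Load 3 — applied couple M₀=-7 kN·m at a=15 m (b=L-a=5):
  R_A = 6M₀ab/L³ = 6·(-7)·15·5/20³ = -63/160 kN
  M_A = M₀b(2a-b)/L² = (-7)·5·(2·15-5)/20² = -35/16 kN·m
  R_B = -6M₀ab/L³ = -6·(-7)·15·5/20³ = 63/160 kN
  M_B = M₀a(2b-a)/L² = (-7)·15·(2·5-15)/20² = 21/16 kN·m
Load 4 — applied couple M₀=9 kN·m at a=5 m (b=L-a=15):
  R_A = 6M₀ab/L³ = 6·9·5·15/20³ = 81/160 kN
  M_A = M₀b(2a-b)/L² = 9·15·(2·5-15)/20² = -27/16 kN·m
  R_B = -6M₀ab/L³ = -6·9·5·15/20³ = -81/160 kN
  M_B = M₀a(2b-a)/L² = 9·5·(2·15-5)/20² = 45/16 kN·m
Superposition: R_A = -3431/80 kN, M_A = -2813/24 kN·m, R_B = -569/80 kN, M_B = 1379/24 kN·m

R_A = -3431/80 kN, M_A = -2813/24 kN·m, R_B = -569/80 kN, M_B = 1379/24 kN·m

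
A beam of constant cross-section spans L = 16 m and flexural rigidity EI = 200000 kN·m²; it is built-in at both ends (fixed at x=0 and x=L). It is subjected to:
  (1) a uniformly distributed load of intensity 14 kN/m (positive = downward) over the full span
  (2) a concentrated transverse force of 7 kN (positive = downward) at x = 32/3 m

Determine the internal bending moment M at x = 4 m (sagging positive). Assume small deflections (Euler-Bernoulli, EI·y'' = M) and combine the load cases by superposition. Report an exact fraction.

M(4) = 980/27 kN·m

Load 1 — uniform load w=14 kN/m over full span:
  M_1 = wLx/2 - wL²/12 - wx²/2 = 14·16·4/2 - 14·16²/12 - 14·4²/2 = 112/3 kN·m
Load 2 — point force P=7 kN at a=32/3 m (b=L-a=16/3):
  M_2 = Pb²(3a+b)x/L³ - Pab²/L²  [x≤a] = 7·(16/3)²·(3·(32/3)+(16/3))·4/16³ - 7·(32/3)·(16/3)²/16² = -28/27 kN·m
Superposition: M = Σ M_i = 980/27 kN·m ≈ 36.296296 kN·m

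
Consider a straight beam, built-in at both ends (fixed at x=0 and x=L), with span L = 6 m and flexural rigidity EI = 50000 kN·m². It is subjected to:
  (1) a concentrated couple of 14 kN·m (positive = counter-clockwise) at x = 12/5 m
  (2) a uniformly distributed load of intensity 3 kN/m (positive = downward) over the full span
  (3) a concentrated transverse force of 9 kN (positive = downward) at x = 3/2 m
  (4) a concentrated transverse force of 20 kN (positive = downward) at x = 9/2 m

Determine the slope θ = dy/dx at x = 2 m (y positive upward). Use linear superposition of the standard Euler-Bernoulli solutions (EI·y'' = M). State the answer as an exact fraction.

Load 1 — applied couple M₀=14 kN·m at a=12/5 m (b=L-a=18/5):
  θ_1 = (R_Ax²/2 - M_Ax)/EI  [x≤a] with R_A=84/25, M_A=42/25 = ((84/25)·2²/2 - (42/25)·2)/50000 = 21/312500 rad
Load 2 — uniform load w=3 kN/m over full span:
  θ_2 = -wx(L-x)(L-2x)/(12EI) = -3·2·(6-2)·(6-2·2)/(12·50000) = -1/12500 rad
Load 3 — point force P=9 kN at a=3/2 m (b=L-a=9/2):
  θ_3 = Pa²(L-x)(2bL-(3b+a)(L-x))/(2L³EI)  [x>a] = 9·(3/2)²·(6-2)·(2·(9/2)·6-(3·(9/2)+(3/2))·(6-2))/(2·6³·50000) = -9/400000 rad
Load 4 — point force P=20 kN at a=9/2 m (b=L-a=3/2):
  θ_4 = -Pb²x(2aL-(3a+b)x)/(2L³EI)  [x≤a] = -20·(3/2)²·2·(2·(9/2)·6-(3·(9/2)+(3/2))·2)/(2·6³·50000) = -1/10000 rad
Superposition: θ = Σ θ_i = -1353/10000000 rad ≈ -0.000135 rad

θ(2) = -1353/10000000 rad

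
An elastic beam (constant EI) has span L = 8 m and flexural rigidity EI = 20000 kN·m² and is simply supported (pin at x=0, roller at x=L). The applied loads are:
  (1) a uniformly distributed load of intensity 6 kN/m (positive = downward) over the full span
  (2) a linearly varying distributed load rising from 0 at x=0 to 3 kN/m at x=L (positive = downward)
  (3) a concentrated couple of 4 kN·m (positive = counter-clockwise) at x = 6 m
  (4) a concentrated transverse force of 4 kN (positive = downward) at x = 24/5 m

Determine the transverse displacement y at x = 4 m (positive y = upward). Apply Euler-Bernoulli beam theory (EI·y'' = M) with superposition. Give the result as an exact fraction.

y(4) = -42401/1875000 m

Load 1 — uniform load w=6 kN/m over full span:
  y_1 = -wx(L³-2Lx²+x³)/(24EI) = -6·4·(8³-2·8·4²+4³)/(24·20000) = -2/125 m
Load 2 — triangular load w₀=3 kN/m (0→w₀ over full span):
  y_2 = -w₀x(7L⁴-10L²x²+3x⁴)/(360LEI) = -3·4·(7·8⁴-10·8²·4²+3·4⁴)/(360·8·20000) = -1/250 m
Load 3 — applied couple M₀=4 kN·m at a=6 m (b=L-a=2):
  y_3 = (M₀x³/(6L)+C₁x)/EI  [x≤a] with C₁=M₀(3b²-L²)/(6L)=-13/3 = (4·4³/(6·8)+(-13/3)·4)/20000 = -3/5000 m
Load 4 — point force P=4 kN at a=24/5 m (b=L-a=16/5):
  y_4 = -Pbx(L²-b²-x²)/(6LEI)  [x≤a] = -4·(16/5)·4·(8²-(16/5)²-4²)/(6·8·20000) = -472/234375 m
Superposition: y = Σ y_i = -42401/1875000 m ≈ -0.022614 m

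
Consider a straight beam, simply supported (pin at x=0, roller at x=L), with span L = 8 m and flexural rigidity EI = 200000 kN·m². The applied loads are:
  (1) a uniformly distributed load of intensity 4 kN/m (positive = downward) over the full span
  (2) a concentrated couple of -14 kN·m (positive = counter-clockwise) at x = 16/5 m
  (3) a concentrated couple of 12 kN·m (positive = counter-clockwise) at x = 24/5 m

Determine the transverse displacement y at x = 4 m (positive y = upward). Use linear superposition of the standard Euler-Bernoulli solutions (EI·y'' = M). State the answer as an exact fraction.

y(4) = -2351/1875000 m

Load 1 — uniform load w=4 kN/m over full span:
  y_1 = -wx(L³-2Lx²+x³)/(24EI) = -4·4·(8³-2·8·4²+4³)/(24·200000) = -2/1875 m
Load 2 — applied couple M₀=-14 kN·m at a=16/5 m (b=L-a=24/5):
  y_2 = (M₀x³/(6L)-M₀(x-a)²/2+C₁x)/EI  [x>a] with C₁=M₀(3b²-L²)/(6L)=-112/75 = ((-14)·4³/(6·8)-(-14)·(4-(16/5))²/2+(-112/75)·4)/200000 = -63/625000 m
Load 3 — applied couple M₀=12 kN·m at a=24/5 m (b=L-a=16/5):
  y_3 = (M₀x³/(6L)+C₁x)/EI  [x≤a] with C₁=M₀(3b²-L²)/(6L)=-208/25 = (12·4³/(6·8)+(-208/25)·4)/200000 = -27/312500 m
Superposition: y = Σ y_i = -2351/1875000 m ≈ -0.001254 m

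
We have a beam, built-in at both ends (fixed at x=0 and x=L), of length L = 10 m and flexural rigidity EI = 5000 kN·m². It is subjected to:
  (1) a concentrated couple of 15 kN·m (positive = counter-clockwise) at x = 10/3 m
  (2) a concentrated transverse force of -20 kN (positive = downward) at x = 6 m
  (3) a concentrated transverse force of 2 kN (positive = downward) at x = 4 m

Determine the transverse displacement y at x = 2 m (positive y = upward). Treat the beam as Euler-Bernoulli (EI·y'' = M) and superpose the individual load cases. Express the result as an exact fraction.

Load 1 — applied couple M₀=15 kN·m at a=10/3 m (b=L-a=20/3):
  y_1 = (R_Ax³/6 - M_Ax²/2)/EI  [x≤a] with R_A=2, M_A=0 = (2·2³/6 - 0·2²/2)/5000 = 1/1875 m
Load 2 — point force P=-20 kN at a=6 m (b=L-a=4):
  y_2 = -Pb²x²(3aL-(3a+b)x)/(6L³EI)  [x≤a] = -(-20)·4²·2²·(3·6·10-(3·6+4)·2)/(6·10³·5000) = 272/46875 m
Load 3 — point force P=2 kN at a=4 m (b=L-a=6):
  y_3 = -Pb²x²(3aL-(3a+b)x)/(6L³EI)  [x≤a] = -2·6²·2²·(3·4·10-(3·4+6)·2)/(6·10³·5000) = -63/78125 m
Superposition: y = Σ y_i = 432/78125 m ≈ 0.005530 m

y(2) = 432/78125 m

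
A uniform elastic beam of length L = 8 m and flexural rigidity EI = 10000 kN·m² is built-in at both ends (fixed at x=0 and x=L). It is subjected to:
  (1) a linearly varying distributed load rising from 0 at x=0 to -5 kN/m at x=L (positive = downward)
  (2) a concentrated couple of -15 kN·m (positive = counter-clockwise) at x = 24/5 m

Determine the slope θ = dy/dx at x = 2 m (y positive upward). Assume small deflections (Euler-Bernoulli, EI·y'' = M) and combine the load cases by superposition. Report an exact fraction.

θ(2) = 279/200000 rad

Load 1 — triangular load w₀=-5 kN/m (0→w₀ over full span):
  θ_1 = -w₀(2x(L-x)(L-2x)(x+2L)+x²(L-x)²)/(120LEI) = -(-5)·(2·2·(8-2)·(8-2·2)·(2+2·8)+2²·(8-2)²)/(120·8·10000) = 39/40000 rad
Load 2 — applied couple M₀=-15 kN·m at a=24/5 m (b=L-a=16/5):
  θ_2 = (R_Ax²/2 - M_Ax)/EI  [x≤a] with R_A=-27/10, M_A=-24/5 = ((-27/10)·2²/2 - (-24/5)·2)/10000 = 21/50000 rad
Superposition: θ = Σ θ_i = 279/200000 rad ≈ 0.001395 rad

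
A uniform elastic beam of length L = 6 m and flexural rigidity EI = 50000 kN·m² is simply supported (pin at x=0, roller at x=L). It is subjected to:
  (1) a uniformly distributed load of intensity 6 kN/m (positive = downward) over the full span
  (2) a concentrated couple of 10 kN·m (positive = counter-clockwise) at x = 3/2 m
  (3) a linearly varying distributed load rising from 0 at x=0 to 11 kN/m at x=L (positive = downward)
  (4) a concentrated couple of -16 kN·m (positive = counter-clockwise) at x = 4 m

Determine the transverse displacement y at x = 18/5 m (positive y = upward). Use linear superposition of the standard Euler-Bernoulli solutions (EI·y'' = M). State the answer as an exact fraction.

Load 1 — uniform load w=6 kN/m over full span:
  y_1 = -wx(L³-2Lx²+x³)/(24EI) = -6·(18/5)·(6³-2·6·(18/5)²+(18/5)³)/(24·50000) = -7533/3906250 m
Load 2 — applied couple M₀=10 kN·m at a=3/2 m (b=L-a=9/2):
  y_2 = (M₀x³/(6L)-M₀(x-a)²/2+C₁x)/EI  [x>a] with C₁=M₀(3b²-L²)/(6L)=55/8 = (10·(18/5)³/(6·6)-10·((18/5)-(3/2))²/2+(55/8)·(18/5))/50000 = 783/2500000 m
Load 3 — triangular load w₀=11 kN/m (0→w₀ over full span):
  y_3 = -w₀x(7L⁴-10L²x²+3x⁴)/(360LEI) = -11·(18/5)·(7·6⁴-10·6²·(18/5)²+3·(18/5)⁴)/(360·6·50000) = -87912/48828125 m
Load 4 — applied couple M₀=-16 kN·m at a=4 m (b=L-a=2):
  y_4 = (M₀x³/(6L)+C₁x)/EI  [x≤a] with C₁=M₀(3b²-L²)/(6L)=32/3 = ((-16)·(18/5)³/(6·6)+(32/3)·(18/5))/50000 = 138/390625 m
Superposition: y = Σ y_i = -4785009/1562500000 m ≈ -0.003062 m

y(18/5) = -4785009/1562500000 m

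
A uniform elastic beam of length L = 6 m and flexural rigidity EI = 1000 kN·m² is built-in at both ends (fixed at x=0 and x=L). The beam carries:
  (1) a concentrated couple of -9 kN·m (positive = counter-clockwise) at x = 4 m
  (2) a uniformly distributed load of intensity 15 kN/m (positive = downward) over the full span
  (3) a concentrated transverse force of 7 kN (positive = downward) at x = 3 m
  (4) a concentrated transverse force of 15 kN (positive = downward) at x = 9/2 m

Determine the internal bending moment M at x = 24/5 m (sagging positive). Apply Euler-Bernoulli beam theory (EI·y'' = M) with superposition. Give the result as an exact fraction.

M(24/5) = 333/160 kN·m

Load 1 — applied couple M₀=-9 kN·m at a=4 m (b=L-a=2):
  M_1 = R_Ax - M_A - M₀  [x>a] with R_A=-2, M_A=-3 = (-2)·(24/5) - (-3) - (-9) = 12/5 kN·m
Load 2 — uniform load w=15 kN/m over full span:
  M_2 = wLx/2 - wL²/12 - wx²/2 = 15·6·(24/5)/2 - 15·6²/12 - 15·(24/5)²/2 = -9/5 kN·m
Load 3 — point force P=7 kN at a=3 m (b=L-a=3):
  M_3 = Pa²(a+3b)(L-x)/L³ - Pa²b/L²  [x>a] = 7·3²·(3+3·3)·(6-(24/5))/6³ - 7·3²·3/6² = -21/20 kN·m
Load 4 — point force P=15 kN at a=9/2 m (b=L-a=3/2):
  M_4 = Pa²(a+3b)(L-x)/L³ - Pa²b/L²  [x>a] = 15·(9/2)²·((9/2)+3·(3/2))·(6-(24/5))/6³ - 15·(9/2)²·(3/2)/6² = 81/32 kN·m
Superposition: M = Σ M_i = 333/160 kN·m ≈ 2.081250 kN·m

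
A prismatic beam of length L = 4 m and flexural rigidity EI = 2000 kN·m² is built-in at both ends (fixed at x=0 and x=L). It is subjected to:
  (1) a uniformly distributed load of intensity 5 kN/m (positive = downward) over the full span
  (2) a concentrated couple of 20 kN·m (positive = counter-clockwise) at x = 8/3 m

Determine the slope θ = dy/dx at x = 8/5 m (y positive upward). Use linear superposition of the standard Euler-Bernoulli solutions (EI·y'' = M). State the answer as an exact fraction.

θ(8/5) = -16/9375 rad

Load 1 — uniform load w=5 kN/m over full span:
  θ_1 = -wx(L-x)(L-2x)/(12EI) = -5·(8/5)·(4-(8/5))·(4-2·(8/5))/(12·2000) = -2/3125 rad
Load 2 — applied couple M₀=20 kN·m at a=8/3 m (b=L-a=4/3):
  θ_2 = (R_Ax²/2 - M_Ax)/EI  [x≤a] with R_A=20/3, M_A=20/3 = ((20/3)·(8/5)²/2 - (20/3)·(8/5))/2000 = -2/1875 rad
Superposition: θ = Σ θ_i = -16/9375 rad ≈ -0.001707 rad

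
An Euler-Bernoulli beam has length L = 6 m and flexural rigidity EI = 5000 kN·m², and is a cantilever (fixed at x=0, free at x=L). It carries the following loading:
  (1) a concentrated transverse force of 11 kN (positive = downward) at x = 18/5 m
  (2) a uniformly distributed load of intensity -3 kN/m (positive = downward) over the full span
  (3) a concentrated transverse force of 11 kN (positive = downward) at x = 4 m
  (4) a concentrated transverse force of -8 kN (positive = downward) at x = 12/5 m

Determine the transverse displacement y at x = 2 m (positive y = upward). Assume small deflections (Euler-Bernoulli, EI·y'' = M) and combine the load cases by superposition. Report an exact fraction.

y(2) = -181/37500 m

Load 1 — point force P=11 kN at a=18/5 m (b=L-a=12/5):
  y_1 = -Px²(3a-x)/(6EI)  [x≤a] = -11·2²·(3·(18/5)-2)/(6·5000) = -121/9375 m
Load 2 — uniform load w=-3 kN/m over full span:
  y_2 = -wx²(x²-4Lx+6L²)/(24EI) = -(-3)·2²·(2²-4·6·2+6·6²)/(24·5000) = 43/2500 m
Load 3 — point force P=11 kN at a=4 m (b=L-a=2):
  y_3 = -Px²(3a-x)/(6EI)  [x≤a] = -11·2²·(3·4-2)/(6·5000) = -11/750 m
Load 4 — point force P=-8 kN at a=12/5 m (b=L-a=18/5):
  y_4 = -Px²(3a-x)/(6EI)  [x≤a] = -(-8)·2²·(3·(12/5)-2)/(6·5000) = 52/9375 m
Superposition: y = Σ y_i = -181/37500 m ≈ -0.004827 m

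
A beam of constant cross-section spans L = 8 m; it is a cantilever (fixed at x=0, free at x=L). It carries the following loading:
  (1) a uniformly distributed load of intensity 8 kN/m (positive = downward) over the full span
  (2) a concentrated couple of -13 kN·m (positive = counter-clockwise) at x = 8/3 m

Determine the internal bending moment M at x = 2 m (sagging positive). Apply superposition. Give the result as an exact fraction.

M(2) = -157 kN·m

Load 1 — uniform load w=8 kN/m over full span:
  M_1 = -w(L-x)²/2 = -8·(8-2)²/2 = -144 kN·m
Load 2 — applied couple M₀=-13 kN·m at a=8/3 m (b=L-a=16/3):
  M_2 = M₀  [x≤a] = (-13) = -13 kN·m
Superposition: M = Σ M_i = -157 kN·m ≈ -157.000000 kN·m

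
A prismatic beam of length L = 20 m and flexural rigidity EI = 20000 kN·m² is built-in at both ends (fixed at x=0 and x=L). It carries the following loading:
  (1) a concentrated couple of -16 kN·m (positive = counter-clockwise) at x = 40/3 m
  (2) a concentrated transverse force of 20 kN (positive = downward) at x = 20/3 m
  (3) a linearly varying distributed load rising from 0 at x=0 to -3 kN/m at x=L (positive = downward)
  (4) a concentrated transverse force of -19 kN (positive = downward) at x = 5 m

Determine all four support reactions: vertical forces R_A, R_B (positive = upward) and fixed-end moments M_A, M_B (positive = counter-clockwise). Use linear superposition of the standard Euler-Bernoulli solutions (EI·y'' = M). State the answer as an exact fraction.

R_A = -48743/4320 kN, M_A = -17069/432 kN·m, R_B = -76537/4320 kN, M_B = 20815/432 kN·m

Load 1 — applied couple M₀=-16 kN·m at a=40/3 m (b=L-a=20/3):
  R_A = 6M₀ab/L³ = 6·(-16)·(40/3)·(20/3)/20³ = -16/15 kN
  M_A = M₀b(2a-b)/L² = (-16)·(20/3)·(2·(40/3)-(20/3))/20² = -16/3 kN·m
  R_B = -6M₀ab/L³ = -6·(-16)·(40/3)·(20/3)/20³ = 16/15 kN
  M_B = M₀a(2b-a)/L² = (-16)·(40/3)·(2·(20/3)-(40/3))/20² = 0 kN·m
Load 2 — point force P=20 kN at a=20/3 m (b=L-a=40/3):
  R_A = Pb²(3a+b)/L³ = 20·(40/3)²·(3·(20/3)+(40/3))/20³ = 400/27 kN
  M_A = Pab²/L² = 20·(20/3)·(40/3)²/20² = 1600/27 kN·m
  R_B = Pa²(a+3b)/L³ = 20·(20/3)²·((20/3)+3·(40/3))/20³ = 140/27 kN
  M_B = -Pa²b/L² = -20·(20/3)²·(40/3)/20² = -800/27 kN·m
Load 3 — triangular load w₀=-3 kN/m (0→w₀ over full span):
  R_A = 3w₀L/20 = 3·(-3)·20/20 = -9 kN
  M_A = w₀L²/30 = (-3)·20²/30 = -40 kN·m
  R_B = 7w₀L/20 = 7·(-3)·20/20 = -21 kN
  M_B = -w₀L²/20 = -(-3)·20²/20 = 60 kN·m
Load 4 — point force P=-19 kN at a=5 m (b=L-a=15):
  R_A = Pb²(3a+b)/L³ = (-19)·15²·(3·5+15)/20³ = -513/32 kN
  M_A = Pab²/L² = (-19)·5·15²/20² = -855/16 kN·m
  R_B = Pa²(a+3b)/L³ = (-19)·5²·(5+3·15)/20³ = -95/32 kN
  M_B = -Pa²b/L² = -(-19)·5²·15/20² = 285/16 kN·m
Superposition: R_A = -48743/4320 kN, M_A = -17069/432 kN·m, R_B = -76537/4320 kN, M_B = 20815/432 kN·m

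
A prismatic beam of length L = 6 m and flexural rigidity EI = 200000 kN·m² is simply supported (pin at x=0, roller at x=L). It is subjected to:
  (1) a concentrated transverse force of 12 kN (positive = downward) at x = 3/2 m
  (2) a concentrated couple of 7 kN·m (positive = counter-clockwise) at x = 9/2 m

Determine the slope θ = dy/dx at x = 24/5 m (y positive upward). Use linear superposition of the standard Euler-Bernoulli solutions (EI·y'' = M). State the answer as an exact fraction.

θ(24/5) = 8147/80000000 rad

Load 1 — point force P=12 kN at a=3/2 m (b=L-a=9/2):
  θ_1 = -Pa(2L²-6Lx+3x²+a²)/(6LEI)  [x>a] = -12·(3/2)·(2·6²-6·6·(24/5)+3·(24/5)²+(3/2)²)/(6·6·200000) = 2943/40000000 rad
Load 2 — applied couple M₀=7 kN·m at a=9/2 m (b=L-a=3/2):
  θ_2 = (M₀x²/(2L)-M₀(x-a)+C₁)/EI  [x>a] with C₁=M₀(3b²-L²)/(6L)=-91/16 = (7·(24/5)²/(2·6)-7·((24/5)-(9/2))+(-91/16))/200000 = 2261/80000000 rad
Superposition: θ = Σ θ_i = 8147/80000000 rad ≈ 0.000102 rad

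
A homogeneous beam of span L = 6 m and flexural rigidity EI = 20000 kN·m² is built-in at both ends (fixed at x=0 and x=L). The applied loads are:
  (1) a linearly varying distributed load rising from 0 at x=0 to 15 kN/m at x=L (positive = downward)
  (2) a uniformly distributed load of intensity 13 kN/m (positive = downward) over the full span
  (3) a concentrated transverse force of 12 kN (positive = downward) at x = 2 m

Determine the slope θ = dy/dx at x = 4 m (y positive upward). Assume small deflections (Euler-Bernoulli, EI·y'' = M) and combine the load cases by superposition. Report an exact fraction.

Load 1 — triangular load w₀=15 kN/m (0→w₀ over full span):
  θ_1 = -w₀(2x(L-x)(L-2x)(x+2L)+x²(L-x)²)/(120LEI) = -15·(2·4·(6-4)·(6-2·4)·(4+2·6)+4²·(6-4)²)/(120·6·20000) = 7/15000 rad
Load 2 — uniform load w=13 kN/m over full span:
  θ_2 = -wx(L-x)(L-2x)/(12EI) = -13·4·(6-4)·(6-2·4)/(12·20000) = 13/15000 rad
Load 3 — point force P=12 kN at a=2 m (b=L-a=4):
  θ_3 = Pa²(L-x)(2bL-(3b+a)(L-x))/(2L³EI)  [x>a] = 12·2²·(6-4)·(2·4·6-(3·4+2)·(6-4))/(2·6³·20000) = 1/4500 rad
Superposition: θ = Σ θ_i = 7/4500 rad ≈ 0.001556 rad

θ(4) = 7/4500 rad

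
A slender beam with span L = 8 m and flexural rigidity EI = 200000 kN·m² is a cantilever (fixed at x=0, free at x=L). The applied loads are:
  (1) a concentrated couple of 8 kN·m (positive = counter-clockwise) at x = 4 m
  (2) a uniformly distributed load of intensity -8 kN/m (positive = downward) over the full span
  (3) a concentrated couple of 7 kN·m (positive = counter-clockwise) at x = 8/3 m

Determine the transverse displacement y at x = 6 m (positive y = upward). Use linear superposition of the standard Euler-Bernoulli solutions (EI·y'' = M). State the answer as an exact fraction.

y(6) = 83/5625 m

Load 1 — applied couple M₀=8 kN·m at a=4 m (b=L-a=4):
  y_1 = M₀a(2x-a)/(2EI)  [x>a] = 8·4·(2·6-4)/(2·200000) = 2/3125 m
Load 2 — uniform load w=-8 kN/m over full span:
  y_2 = -wx²(x²-4Lx+6L²)/(24EI) = -(-8)·6²·(6²-4·8·6+6·8²)/(24·200000) = 171/12500 m
Load 3 — applied couple M₀=7 kN·m at a=8/3 m (b=L-a=16/3):
  y_3 = M₀a(2x-a)/(2EI)  [x>a] = 7·(8/3)·(2·6-(8/3))/(2·200000) = 49/112500 m
Superposition: y = Σ y_i = 83/5625 m ≈ 0.014756 m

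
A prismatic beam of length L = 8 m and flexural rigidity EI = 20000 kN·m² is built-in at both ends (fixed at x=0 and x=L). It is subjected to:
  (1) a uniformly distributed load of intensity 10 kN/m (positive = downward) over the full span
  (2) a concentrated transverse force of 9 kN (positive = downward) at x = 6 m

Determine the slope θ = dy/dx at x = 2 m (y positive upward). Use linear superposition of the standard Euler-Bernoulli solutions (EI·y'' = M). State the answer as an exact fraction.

Load 1 — uniform load w=10 kN/m over full span:
  θ_1 = -wx(L-x)(L-2x)/(12EI) = -10·2·(8-2)·(8-2·2)/(12·20000) = -1/500 rad
Load 2 — point force P=9 kN at a=6 m (b=L-a=2):
  θ_2 = -Pb²x(2aL-(3a+b)x)/(2L³EI)  [x≤a] = -9·2²·2·(2·6·8-(3·6+2)·2)/(2·8³·20000) = -63/320000 rad
Superposition: θ = Σ θ_i = -703/320000 rad ≈ -0.002197 rad

θ(2) = -703/320000 rad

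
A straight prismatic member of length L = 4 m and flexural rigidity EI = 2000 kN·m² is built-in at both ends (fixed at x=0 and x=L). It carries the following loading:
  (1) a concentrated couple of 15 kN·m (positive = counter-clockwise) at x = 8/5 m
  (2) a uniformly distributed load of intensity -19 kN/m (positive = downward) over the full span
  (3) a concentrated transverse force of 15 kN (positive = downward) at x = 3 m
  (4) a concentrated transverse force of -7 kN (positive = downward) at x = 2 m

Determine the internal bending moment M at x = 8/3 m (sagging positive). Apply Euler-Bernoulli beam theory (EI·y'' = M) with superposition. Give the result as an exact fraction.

Load 1 — applied couple M₀=15 kN·m at a=8/5 m (b=L-a=12/5):
  M_1 = R_Ax - M_A - M₀  [x>a] with R_A=27/5, M_A=9/5 = (27/5)·(8/3) - (9/5) - 15 = -12/5 kN·m
Load 2 — uniform load w=-19 kN/m over full span:
  M_2 = wLx/2 - wL²/12 - wx²/2 = (-19)·4·(8/3)/2 - (-19)·4²/12 - (-19)·(8/3)²/2 = -76/9 kN·m
Load 3 — point force P=15 kN at a=3 m (b=L-a=1):
  M_3 = Pb²(3a+b)x/L³ - Pab²/L²  [x≤a] = 15·1²·(3·3+1)·(8/3)/4³ - 15·3·1²/4² = 55/16 kN·m
Load 4 — point force P=-7 kN at a=2 m (b=L-a=2):
  M_4 = Pa²(a+3b)(L-x)/L³ - Pa²b/L²  [x>a] = (-7)·2²·(2+3·2)·(4-(8/3))/4³ - (-7)·2²·2/4² = -7/6 kN·m
Superposition: M = Σ M_i = -6173/720 kN·m ≈ -8.573611 kN·m

M(8/3) = -6173/720 kN·m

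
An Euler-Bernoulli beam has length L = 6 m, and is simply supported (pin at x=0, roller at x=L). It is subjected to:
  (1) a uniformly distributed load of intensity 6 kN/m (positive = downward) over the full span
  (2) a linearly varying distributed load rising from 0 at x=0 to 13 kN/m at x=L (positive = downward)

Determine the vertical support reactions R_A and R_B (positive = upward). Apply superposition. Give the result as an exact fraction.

Load 1 — uniform load w=6 kN/m over full span:
  R_A = wL/2 = 6·6/2 = 18 kN
  R_B = wL/2 = 6·6/2 = 18 kN
Load 2 — triangular load w₀=13 kN/m (0→w₀ over full span):
  R_A = w₀L/6 = 13·6/6 = 13 kN
  R_B = w₀L/3 = 13·6/3 = 26 kN
Superposition: R_A = 31 kN, R_B = 44 kN

R_A = 31 kN, R_B = 44 kN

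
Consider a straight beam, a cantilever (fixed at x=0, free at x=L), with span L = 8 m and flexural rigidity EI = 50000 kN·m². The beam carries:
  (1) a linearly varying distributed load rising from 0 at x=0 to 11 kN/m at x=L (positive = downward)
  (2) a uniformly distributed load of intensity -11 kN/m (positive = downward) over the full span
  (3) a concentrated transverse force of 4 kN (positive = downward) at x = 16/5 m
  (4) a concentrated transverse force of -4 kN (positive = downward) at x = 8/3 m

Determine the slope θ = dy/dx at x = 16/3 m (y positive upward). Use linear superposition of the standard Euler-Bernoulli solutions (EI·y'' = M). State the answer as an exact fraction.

Load 1 — triangular load w₀=11 kN/m (0→w₀ over full span):
  θ_1 = (w₀Lx²/4-w₀L²x/3-w₀x⁴/(24L))/EI = (11·8·(16/3)²/4-11·8²·(16/3)/3-11·(16/3)⁴/(24·8))/50000 = -10208/759375 rad
Load 2 — uniform load w=-11 kN/m over full span:
  θ_2 = -wx(x²-3Lx+3L²)/(6EI) = -(-11)·(16/3)·((16/3)²-3·8·(16/3)+3·8²)/(6·50000) = 4576/253125 rad
Load 3 — point force P=4 kN at a=16/5 m (b=L-a=24/5):
  θ_3 = -Pa²/(2EI)  [x>a] = -4·(16/5)²/(2·50000) = -32/78125 rad
Load 4 — point force P=-4 kN at a=8/3 m (b=L-a=16/3):
  θ_4 = -Pa²/(2EI)  [x>a] = -(-4)·(8/3)²/(2·50000) = 8/28125 rad
Superposition: θ = Σ θ_i = 85624/18984375 rad ≈ 0.004510 rad

θ(16/3) = 85624/18984375 rad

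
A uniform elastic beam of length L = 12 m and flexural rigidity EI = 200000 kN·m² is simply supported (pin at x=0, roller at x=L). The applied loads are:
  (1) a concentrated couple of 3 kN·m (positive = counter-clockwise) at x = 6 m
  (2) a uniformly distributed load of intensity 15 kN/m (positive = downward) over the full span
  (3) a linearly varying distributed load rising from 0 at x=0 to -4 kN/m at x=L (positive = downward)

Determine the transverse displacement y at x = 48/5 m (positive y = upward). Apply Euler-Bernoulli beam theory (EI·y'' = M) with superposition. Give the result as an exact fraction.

Load 1 — applied couple M₀=3 kN·m at a=6 m (b=L-a=6):
  y_1 = (M₀x³/(6L)-M₀(x-a)²/2+C₁x)/EI  [x>a] with C₁=M₀(3b²-L²)/(6L)=-3/2 = (3·(48/5)³/(6·12)-3·((48/5)-6)²/2+(-3/2)·(48/5))/200000 = 189/12500000 m
Load 2 — uniform load w=15 kN/m over full span:
  y_2 = -wx(L³-2Lx²+x³)/(24EI) = -15·(48/5)·(12³-2·12·(48/5)²+(48/5)³)/(24·200000) = -4698/390625 m
Load 3 — triangular load w₀=-4 kN/m (0→w₀ over full span):
  y_3 = -w₀x(7L⁴-10L²x²+3x⁴)/(360LEI) = -(-4)·(48/5)·(7·12⁴-10·12²·(48/5)²+3·(48/5)⁴)/(360·12·200000) = 82296/48828125 m
Superposition: y = Σ y_i = -16134903/1562500000 m ≈ -0.010326 m

y(48/5) = -16134903/1562500000 m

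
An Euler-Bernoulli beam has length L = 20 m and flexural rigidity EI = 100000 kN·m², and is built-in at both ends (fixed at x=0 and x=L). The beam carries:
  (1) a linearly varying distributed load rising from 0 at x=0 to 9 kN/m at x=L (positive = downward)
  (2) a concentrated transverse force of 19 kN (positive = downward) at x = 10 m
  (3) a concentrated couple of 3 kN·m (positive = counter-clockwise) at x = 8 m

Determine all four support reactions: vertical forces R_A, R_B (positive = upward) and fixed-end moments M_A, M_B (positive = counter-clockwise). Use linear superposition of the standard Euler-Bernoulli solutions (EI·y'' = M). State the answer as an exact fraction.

Load 1 — triangular load w₀=9 kN/m (0→w₀ over full span):
  R_A = 3w₀L/20 = 3·9·20/20 = 27 kN
  M_A = w₀L²/30 = 9·20²/30 = 120 kN·m
  R_B = 7w₀L/20 = 7·9·20/20 = 63 kN
  M_B = -w₀L²/20 = -9·20²/20 = -180 kN·m
Load 2 — point force P=19 kN at a=10 m (b=L-a=10):
  R_A = Pb²(3a+b)/L³ = 19·10²·(3·10+10)/20³ = 19/2 kN
  M_A = Pab²/L² = 19·10·10²/20² = 95/2 kN·m
  R_B = Pa²(a+3b)/L³ = 19·10²·(10+3·10)/20³ = 19/2 kN
  M_B = -Pa²b/L² = -19·10²·10/20² = -95/2 kN·m
Load 3 — applied couple M₀=3 kN·m at a=8 m (b=L-a=12):
  R_A = 6M₀ab/L³ = 6·3·8·12/20³ = 27/125 kN
  M_A = M₀b(2a-b)/L² = 3·12·(2·8-12)/20² = 9/25 kN·m
  R_B = -6M₀ab/L³ = -6·3·8·12/20³ = -27/125 kN
  M_B = M₀a(2b-a)/L² = 3·8·(2·12-8)/20² = 24/25 kN·m
Superposition: R_A = 9179/250 kN, M_A = 8393/50 kN·m, R_B = 18071/250 kN, M_B = -11327/50 kN·m

R_A = 9179/250 kN, M_A = 8393/50 kN·m, R_B = 18071/250 kN, M_B = -11327/50 kN·m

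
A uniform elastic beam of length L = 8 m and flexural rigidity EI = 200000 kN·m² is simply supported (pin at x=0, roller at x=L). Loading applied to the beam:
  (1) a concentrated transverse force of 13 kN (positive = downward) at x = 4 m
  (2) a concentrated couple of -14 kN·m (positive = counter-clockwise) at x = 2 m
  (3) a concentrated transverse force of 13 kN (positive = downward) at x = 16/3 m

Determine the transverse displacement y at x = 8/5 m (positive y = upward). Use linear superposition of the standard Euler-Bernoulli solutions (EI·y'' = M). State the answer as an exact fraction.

Load 1 — point force P=13 kN at a=4 m (b=L-a=4):
  y_1 = -Pbx(L²-b²-x²)/(6LEI)  [x≤a] = -13·4·(8/5)·(8²-4²-(8/5)²)/(6·8·200000) = -923/2343750 m
Load 2 — applied couple M₀=-14 kN·m at a=2 m (b=L-a=6):
  y_2 = (M₀x³/(6L)+C₁x)/EI  [x≤a] with C₁=M₀(3b²-L²)/(6L)=-77/6 = ((-14)·(8/5)³/(6·8)+(-77/6)·(8/5))/200000 = -679/6250000 m
Load 3 — point force P=13 kN at a=16/3 m (b=L-a=8/3):
  y_3 = -Pbx(L²-b²-x²)/(6LEI)  [x≤a] = -13·(8/3)·(8/5)·(8²-(8/3)²-(8/5)²)/(6·8·200000) = -9932/31640625 m
Superposition: y = Σ y_i = -413279/506250000 m ≈ -0.000816 m

y(8/5) = -413279/506250000 m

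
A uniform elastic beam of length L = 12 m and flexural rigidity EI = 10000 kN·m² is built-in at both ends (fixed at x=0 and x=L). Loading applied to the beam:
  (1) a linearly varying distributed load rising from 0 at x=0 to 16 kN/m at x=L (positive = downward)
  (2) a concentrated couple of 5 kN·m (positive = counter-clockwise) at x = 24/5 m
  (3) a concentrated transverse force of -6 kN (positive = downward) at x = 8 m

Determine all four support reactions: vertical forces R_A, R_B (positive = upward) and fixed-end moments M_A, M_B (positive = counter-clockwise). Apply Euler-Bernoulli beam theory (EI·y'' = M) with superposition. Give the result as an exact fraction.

R_A = 1253/45 kN, M_A = 1081/15 kN·m, R_B = 2797/45 kN, M_B = -1544/15 kN·m

Load 1 — triangular load w₀=16 kN/m (0→w₀ over full span):
  R_A = 3w₀L/20 = 3·16·12/20 = 144/5 kN
  M_A = w₀L²/30 = 16·12²/30 = 384/5 kN·m
  R_B = 7w₀L/20 = 7·16·12/20 = 336/5 kN
  M_B = -w₀L²/20 = -16·12²/20 = -576/5 kN·m
Load 2 — applied couple M₀=5 kN·m at a=24/5 m (b=L-a=36/5):
  R_A = 6M₀ab/L³ = 6·5·(24/5)·(36/5)/12³ = 3/5 kN
  M_A = M₀b(2a-b)/L² = 5·(36/5)·(2·(24/5)-(36/5))/12² = 3/5 kN·m
  R_B = -6M₀ab/L³ = -6·5·(24/5)·(36/5)/12³ = -3/5 kN
  M_B = M₀a(2b-a)/L² = 5·(24/5)·(2·(36/5)-(24/5))/12² = 8/5 kN·m
Load 3 — point force P=-6 kN at a=8 m (b=L-a=4):
  R_A = Pb²(3a+b)/L³ = (-6)·4²·(3·8+4)/12³ = -14/9 kN
  M_A = Pab²/L² = (-6)·8·4²/12² = -16/3 kN·m
  R_B = Pa²(a+3b)/L³ = (-6)·8²·(8+3·4)/12³ = -40/9 kN
  M_B = -Pa²b/L² = -(-6)·8²·4/12² = 32/3 kN·m
Superposition: R_A = 1253/45 kN, M_A = 1081/15 kN·m, R_B = 2797/45 kN, M_B = -1544/15 kN·m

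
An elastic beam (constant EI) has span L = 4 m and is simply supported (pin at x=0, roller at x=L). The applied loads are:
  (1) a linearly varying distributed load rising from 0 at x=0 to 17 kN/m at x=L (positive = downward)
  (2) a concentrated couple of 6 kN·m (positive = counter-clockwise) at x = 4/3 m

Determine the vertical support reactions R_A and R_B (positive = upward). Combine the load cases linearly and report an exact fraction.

R_A = 77/6 kN, R_B = 127/6 kN

Load 1 — triangular load w₀=17 kN/m (0→w₀ over full span):
  R_A = w₀L/6 = 17·4/6 = 34/3 kN
  R_B = w₀L/3 = 17·4/3 = 68/3 kN
Load 2 — applied couple M₀=6 kN·m at a=4/3 m (b=L-a=8/3):
  R_A = M₀/L = 6/4 = 3/2 kN
  R_B = -M₀/L = -6/4 = -3/2 kN
Superposition: R_A = 77/6 kN, R_B = 127/6 kN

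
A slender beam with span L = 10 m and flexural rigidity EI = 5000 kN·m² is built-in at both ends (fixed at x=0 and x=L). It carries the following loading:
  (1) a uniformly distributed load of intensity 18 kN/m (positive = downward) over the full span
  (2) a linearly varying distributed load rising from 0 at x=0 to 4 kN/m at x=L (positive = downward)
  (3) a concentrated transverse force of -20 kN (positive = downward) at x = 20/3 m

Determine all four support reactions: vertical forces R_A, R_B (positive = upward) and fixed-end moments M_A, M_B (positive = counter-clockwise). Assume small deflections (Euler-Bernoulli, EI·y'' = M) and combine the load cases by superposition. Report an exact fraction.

R_A = 2452/27 kN, M_A = 4010/27 kN·m, R_B = 2408/27 kN, M_B = -3790/27 kN·m

Load 1 — uniform load w=18 kN/m over full span:
  R_A = wL/2 = 18·10/2 = 90 kN
  M_A = wL²/12 = 18·10²/12 = 150 kN·m
  R_B = wL/2 = 18·10/2 = 90 kN
  M_B = -wL²/12 = -18·10²/12 = -150 kN·m
Load 2 — triangular load w₀=4 kN/m (0→w₀ over full span):
  R_A = 3w₀L/20 = 3·4·10/20 = 6 kN
  M_A = w₀L²/30 = 4·10²/30 = 40/3 kN·m
  R_B = 7w₀L/20 = 7·4·10/20 = 14 kN
  M_B = -w₀L²/20 = -4·10²/20 = -20 kN·m
Load 3 — point force P=-20 kN at a=20/3 m (b=L-a=10/3):
  R_A = Pb²(3a+b)/L³ = (-20)·(10/3)²·(3·(20/3)+(10/3))/10³ = -140/27 kN
  M_A = Pab²/L² = (-20)·(20/3)·(10/3)²/10² = -400/27 kN·m
  R_B = Pa²(a+3b)/L³ = (-20)·(20/3)²·((20/3)+3·(10/3))/10³ = -400/27 kN
  M_B = -Pa²b/L² = -(-20)·(20/3)²·(10/3)/10² = 800/27 kN·m
Superposition: R_A = 2452/27 kN, M_A = 4010/27 kN·m, R_B = 2408/27 kN, M_B = -3790/27 kN·m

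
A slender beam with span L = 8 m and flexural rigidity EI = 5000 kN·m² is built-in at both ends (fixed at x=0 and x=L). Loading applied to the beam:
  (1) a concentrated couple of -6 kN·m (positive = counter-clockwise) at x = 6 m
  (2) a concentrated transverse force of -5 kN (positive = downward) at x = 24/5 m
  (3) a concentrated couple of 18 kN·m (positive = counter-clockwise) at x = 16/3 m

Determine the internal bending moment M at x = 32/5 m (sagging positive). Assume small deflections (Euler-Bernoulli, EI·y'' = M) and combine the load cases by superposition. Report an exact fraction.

M(32/5) = -1749/1000 kN·m

Load 1 — applied couple M₀=-6 kN·m at a=6 m (b=L-a=2):
  M_1 = R_Ax - M_A - M₀  [x>a] with R_A=-27/32, M_A=-15/8 = (-27/32)·(32/5) - (-15/8) - (-6) = 99/40 kN·m
Load 2 — point force P=-5 kN at a=24/5 m (b=L-a=16/5):
  M_2 = Pa²(a+3b)(L-x)/L³ - Pa²b/L²  [x>a] = (-5)·(24/5)²·((24/5)+3·(16/5))·(8-(32/5))/8³ - (-5)·(24/5)²·(16/5)/8² = 72/125 kN·m
Load 3 — applied couple M₀=18 kN·m at a=16/3 m (b=L-a=8/3):
  M_3 = R_Ax - M_A - M₀  [x>a] with R_A=3, M_A=6 = 3·(32/5) - 6 - 18 = -24/5 kN·m
Superposition: M = Σ M_i = -1749/1000 kN·m ≈ -1.749000 kN·m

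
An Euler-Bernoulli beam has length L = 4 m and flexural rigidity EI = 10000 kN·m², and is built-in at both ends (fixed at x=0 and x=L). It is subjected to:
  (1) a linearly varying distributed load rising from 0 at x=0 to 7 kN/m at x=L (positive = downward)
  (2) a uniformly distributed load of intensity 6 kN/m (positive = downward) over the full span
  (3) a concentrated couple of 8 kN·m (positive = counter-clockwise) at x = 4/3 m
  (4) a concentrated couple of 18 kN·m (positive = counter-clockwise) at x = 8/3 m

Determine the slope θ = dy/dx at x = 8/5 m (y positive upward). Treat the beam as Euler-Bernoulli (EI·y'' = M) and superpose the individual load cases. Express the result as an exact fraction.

Load 1 — triangular load w₀=7 kN/m (0→w₀ over full span):
  θ_1 = -w₀(2x(L-x)(L-2x)(x+2L)+x²(L-x)²)/(120LEI) = -7·(2·(8/5)·(4-(8/5))·(4-2·(8/5))·((8/5)+2·4)+(8/5)²·(4-(8/5))²)/(120·4·10000) = -42/390625 rad
Load 2 — uniform load w=6 kN/m over full span:
  θ_2 = -wx(L-x)(L-2x)/(12EI) = -6·(8/5)·(4-(8/5))·(4-2·(8/5))/(12·10000) = -12/78125 rad
Load 3 — applied couple M₀=8 kN·m at a=4/3 m (b=L-a=8/3):
  θ_3 = (R_Ax²/2 - M_Ax - M₀(x-a))/EI  [x>a] with R_A=8/3, M_A=0 = ((8/3)·(8/5)²/2 - 0·(8/5) - 8·((8/5)-(4/3)))/10000 = 2/15625 rad
Load 4 — applied couple M₀=18 kN·m at a=8/3 m (b=L-a=4/3):
  θ_4 = (R_Ax²/2 - M_Ax)/EI  [x≤a] with R_A=6, M_A=6 = (6·(8/5)²/2 - 6·(8/5))/10000 = -3/15625 rad
Superposition: θ = Σ θ_i = -127/390625 rad ≈ -0.000325 rad

θ(8/5) = -127/390625 rad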